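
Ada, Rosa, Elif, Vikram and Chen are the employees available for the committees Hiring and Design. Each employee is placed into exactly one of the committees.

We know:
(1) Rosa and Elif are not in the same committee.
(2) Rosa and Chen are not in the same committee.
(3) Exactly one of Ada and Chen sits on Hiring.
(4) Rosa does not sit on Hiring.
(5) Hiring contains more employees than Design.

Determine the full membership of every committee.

Hiring = {Chen, Elif, Vikram}; Design = {Ada, Rosa}

From (4): Rosa ∉ Hiring.
Only one committee left: Rosa ∈ Design.
(1): Elif ∉ Design.
(2): Chen ∉ Design.
Only one committee left: Elif ∈ Hiring.
Only one committee left: Chen ∈ Hiring.
(3) (exactly one): Ada ∉ Hiring.
Only one committee left: Ada ∈ Design.
Suppose Vikram ∉ Hiring: no assignment then satisfies all the clues, so Vikram ∈ Hiring.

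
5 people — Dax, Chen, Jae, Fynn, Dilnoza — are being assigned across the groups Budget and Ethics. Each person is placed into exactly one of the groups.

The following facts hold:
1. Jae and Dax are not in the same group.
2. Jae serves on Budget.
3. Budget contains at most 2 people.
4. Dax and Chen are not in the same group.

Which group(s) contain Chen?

Chen: Budget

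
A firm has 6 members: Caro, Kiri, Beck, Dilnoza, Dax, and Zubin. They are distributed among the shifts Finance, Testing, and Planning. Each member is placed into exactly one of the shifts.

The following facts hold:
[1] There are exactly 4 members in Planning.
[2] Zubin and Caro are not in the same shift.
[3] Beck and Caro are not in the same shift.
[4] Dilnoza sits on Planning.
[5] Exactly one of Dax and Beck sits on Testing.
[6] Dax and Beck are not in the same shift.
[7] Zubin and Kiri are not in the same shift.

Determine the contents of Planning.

Planning = {Caro, Dax, Dilnoza, Kiri}

From (4): Dilnoza ∈ Planning.
Suppose Caro ∉ Planning: no assignment then satisfies all the clues, so Caro ∈ Planning.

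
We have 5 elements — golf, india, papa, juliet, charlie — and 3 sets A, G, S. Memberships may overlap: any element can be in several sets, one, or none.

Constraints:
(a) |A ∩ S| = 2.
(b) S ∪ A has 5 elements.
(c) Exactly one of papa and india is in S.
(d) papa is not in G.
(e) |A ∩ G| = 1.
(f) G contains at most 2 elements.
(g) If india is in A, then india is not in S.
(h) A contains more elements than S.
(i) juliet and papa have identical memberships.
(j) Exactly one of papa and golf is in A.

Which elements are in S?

S = {golf, juliet, papa}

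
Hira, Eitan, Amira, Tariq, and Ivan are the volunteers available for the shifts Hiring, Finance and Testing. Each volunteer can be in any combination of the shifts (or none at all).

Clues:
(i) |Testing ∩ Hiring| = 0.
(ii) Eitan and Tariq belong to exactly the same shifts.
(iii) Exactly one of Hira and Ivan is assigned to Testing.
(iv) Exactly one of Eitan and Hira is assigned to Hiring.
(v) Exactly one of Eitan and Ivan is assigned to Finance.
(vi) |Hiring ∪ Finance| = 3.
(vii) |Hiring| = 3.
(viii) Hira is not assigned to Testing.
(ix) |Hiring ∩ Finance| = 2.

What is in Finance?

Finance = {Eitan, Tariq}

From (viii): Hira ∉ Testing.
(iii) (exactly one): Ivan ∈ Testing.
Suppose Hira ∈ Finance: no assignment then satisfies all the clues, so Hira ∉ Finance.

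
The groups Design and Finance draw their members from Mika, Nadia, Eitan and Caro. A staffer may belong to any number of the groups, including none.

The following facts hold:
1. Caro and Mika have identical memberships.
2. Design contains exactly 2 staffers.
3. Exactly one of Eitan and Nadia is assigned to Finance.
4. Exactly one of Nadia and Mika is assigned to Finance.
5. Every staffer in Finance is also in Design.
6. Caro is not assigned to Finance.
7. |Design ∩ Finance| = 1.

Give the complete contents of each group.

Design = {Eitan, Nadia}; Finance = {Nadia}

From (6): Caro ∉ Finance.
(1): Mika matches Caro: Mika ∉ Finance.
(4) (exactly one): Nadia ∈ Finance.
(5) with Nadia ∈ Finance: Nadia ∈ Design.
(3) (exactly one): Eitan ∉ Finance.
Suppose Mika ∈ Design: no assignment then satisfies all the clues, so Mika ∉ Design.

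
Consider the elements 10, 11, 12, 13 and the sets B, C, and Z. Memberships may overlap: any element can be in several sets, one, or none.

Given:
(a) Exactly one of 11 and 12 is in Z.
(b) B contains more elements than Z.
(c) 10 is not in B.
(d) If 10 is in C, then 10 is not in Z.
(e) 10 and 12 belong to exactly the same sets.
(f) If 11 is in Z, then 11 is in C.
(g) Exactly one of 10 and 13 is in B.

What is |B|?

2

From (c): 10 ∉ B.
(e): 12 matches 10: 12 ∉ B.
(g) (exactly one): 13 ∈ B.
Suppose 10 ∈ Z: no assignment then satisfies all the clues, so 10 ∉ Z.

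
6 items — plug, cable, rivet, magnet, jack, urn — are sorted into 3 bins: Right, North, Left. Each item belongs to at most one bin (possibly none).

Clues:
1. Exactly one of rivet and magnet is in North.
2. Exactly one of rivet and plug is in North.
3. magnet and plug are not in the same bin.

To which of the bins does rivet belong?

rivet: North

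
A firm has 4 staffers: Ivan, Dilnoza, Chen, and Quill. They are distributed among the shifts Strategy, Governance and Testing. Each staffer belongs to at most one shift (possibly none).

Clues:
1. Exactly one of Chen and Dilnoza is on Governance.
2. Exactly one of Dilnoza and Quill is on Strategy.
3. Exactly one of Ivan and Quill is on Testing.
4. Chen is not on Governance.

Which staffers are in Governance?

Governance = {Dilnoza}

From (4): Chen ∉ Governance.
(1) (exactly one): Dilnoza ∈ Governance.
(2) (exactly one): Quill ∈ Strategy.
(3) (exactly one): Ivan ∈ Testing.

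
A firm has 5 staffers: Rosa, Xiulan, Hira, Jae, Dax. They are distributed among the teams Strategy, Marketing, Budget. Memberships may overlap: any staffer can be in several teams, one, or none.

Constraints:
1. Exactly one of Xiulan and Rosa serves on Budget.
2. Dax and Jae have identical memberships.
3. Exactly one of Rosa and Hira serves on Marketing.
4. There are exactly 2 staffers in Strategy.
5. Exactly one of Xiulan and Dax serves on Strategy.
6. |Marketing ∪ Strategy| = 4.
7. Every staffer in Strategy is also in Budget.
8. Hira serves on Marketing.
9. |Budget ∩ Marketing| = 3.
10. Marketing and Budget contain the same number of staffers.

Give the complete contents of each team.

Strategy = {Dax, Jae}; Marketing = {Dax, Hira, Jae, Xiulan}; Budget = {Dax, Hira, Jae, Rosa}

From (8): Hira ∈ Marketing.
(3) (exactly one): Rosa ∉ Marketing.
Suppose Rosa ∈ Strategy: no assignment then satisfies all the clues, so Rosa ∉ Strategy.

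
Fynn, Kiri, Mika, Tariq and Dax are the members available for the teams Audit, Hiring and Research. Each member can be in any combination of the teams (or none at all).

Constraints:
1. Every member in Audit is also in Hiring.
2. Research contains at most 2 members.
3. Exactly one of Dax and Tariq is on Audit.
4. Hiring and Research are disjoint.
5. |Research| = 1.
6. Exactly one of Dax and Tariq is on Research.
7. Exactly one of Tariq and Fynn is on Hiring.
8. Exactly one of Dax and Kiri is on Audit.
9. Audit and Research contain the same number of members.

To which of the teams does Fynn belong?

Fynn: Hiring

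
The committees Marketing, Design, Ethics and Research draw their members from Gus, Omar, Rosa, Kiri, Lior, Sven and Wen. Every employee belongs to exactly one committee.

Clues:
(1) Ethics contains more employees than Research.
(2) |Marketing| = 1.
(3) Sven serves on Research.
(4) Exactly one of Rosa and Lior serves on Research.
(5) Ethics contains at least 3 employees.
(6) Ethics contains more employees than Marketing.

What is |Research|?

2

From (3): Sven ∈ Research.
Suppose Gus ∈ Research: no assignment then satisfies all the clues, so Gus ∉ Research.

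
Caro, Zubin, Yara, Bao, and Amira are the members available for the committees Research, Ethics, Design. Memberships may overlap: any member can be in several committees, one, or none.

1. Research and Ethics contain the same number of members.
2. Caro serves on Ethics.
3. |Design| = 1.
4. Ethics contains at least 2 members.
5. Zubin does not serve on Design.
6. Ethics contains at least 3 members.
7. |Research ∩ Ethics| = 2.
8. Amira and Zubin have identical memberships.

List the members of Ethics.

From (2): Caro ∈ Ethics.
From (5): Zubin ∉ Design.
(8): Amira matches Zubin: Amira ∉ Design.
Suppose Zubin ∉ Ethics: no assignment then satisfies all the clues, so Zubin ∈ Ethics.

Ethics = {Amira, Caro, Zubin}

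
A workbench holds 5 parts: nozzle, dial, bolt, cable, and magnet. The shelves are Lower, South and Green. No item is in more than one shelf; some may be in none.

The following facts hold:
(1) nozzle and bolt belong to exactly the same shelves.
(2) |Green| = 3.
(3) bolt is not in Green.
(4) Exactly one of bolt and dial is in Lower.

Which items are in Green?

From (3): bolt ∉ Green.
(1): nozzle matches bolt: nozzle ∉ Green.
(2): only 3 candidates remain for Green, so all are in.
(4) (exactly one): bolt ∈ Lower.
(1): nozzle matches bolt: nozzle ∈ Lower.

Green = {cable, dial, magnet}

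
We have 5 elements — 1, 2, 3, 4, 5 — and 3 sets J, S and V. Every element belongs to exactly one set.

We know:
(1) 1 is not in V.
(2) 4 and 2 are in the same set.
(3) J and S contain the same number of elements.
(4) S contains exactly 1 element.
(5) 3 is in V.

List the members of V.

From (1): 1 ∉ V.
From (5): 3 ∈ V.
Suppose 2 ∉ V: no assignment then satisfies all the clues, so 2 ∈ V.

V = {2, 3, 4}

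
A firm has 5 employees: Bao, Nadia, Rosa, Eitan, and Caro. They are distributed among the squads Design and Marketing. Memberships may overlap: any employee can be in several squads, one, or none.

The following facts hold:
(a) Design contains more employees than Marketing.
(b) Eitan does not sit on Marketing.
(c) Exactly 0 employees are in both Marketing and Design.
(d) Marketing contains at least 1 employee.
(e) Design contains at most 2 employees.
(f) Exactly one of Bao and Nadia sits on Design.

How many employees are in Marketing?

1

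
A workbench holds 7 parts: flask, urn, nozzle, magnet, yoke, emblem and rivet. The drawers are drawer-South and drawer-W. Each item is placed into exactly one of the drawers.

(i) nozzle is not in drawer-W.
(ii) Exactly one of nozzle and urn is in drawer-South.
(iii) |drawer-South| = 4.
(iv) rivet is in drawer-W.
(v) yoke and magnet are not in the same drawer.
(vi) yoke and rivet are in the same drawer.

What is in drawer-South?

drawer-South = {emblem, flask, magnet, nozzle}

From (i): nozzle ∉ drawer-W.
From (iv): rivet ∈ drawer-W.
(vi): yoke matches rivet: yoke ∉ drawer-South.
(vi): yoke matches rivet: yoke ∈ drawer-W.
Only one drawer left: nozzle ∈ drawer-South.
(ii) (exactly one): urn ∉ drawer-South.
(iii): only 4 candidates remain for drawer-South, so all are in.
Only one drawer left: urn ∈ drawer-W.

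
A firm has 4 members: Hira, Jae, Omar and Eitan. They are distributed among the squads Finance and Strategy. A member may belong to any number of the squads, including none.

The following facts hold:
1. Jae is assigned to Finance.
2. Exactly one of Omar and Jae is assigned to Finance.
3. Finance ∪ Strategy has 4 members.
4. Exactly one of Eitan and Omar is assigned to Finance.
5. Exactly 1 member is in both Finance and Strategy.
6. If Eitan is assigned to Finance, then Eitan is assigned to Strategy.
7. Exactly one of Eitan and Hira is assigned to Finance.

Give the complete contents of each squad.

From (1): Jae ∈ Finance.
(2) (exactly one): Omar ∉ Finance.
(4) (exactly one): Eitan ∈ Finance.
(6): Eitan ∈ Strategy.
(7) (exactly one): Hira ∉ Finance.
Suppose Hira ∉ Strategy: no assignment then satisfies all the clues, so Hira ∈ Strategy.

Finance = {Eitan, Jae}; Strategy = {Eitan, Hira, Omar}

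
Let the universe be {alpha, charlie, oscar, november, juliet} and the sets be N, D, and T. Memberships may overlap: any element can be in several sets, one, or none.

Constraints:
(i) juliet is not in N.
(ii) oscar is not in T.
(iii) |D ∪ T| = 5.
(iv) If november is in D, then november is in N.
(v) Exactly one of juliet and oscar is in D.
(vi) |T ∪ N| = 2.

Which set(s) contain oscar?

oscar: D

From (i): juliet ∉ N.
From (ii): oscar ∉ T.
Suppose oscar ∈ N: no assignment then satisfies all the clues, so oscar ∉ N.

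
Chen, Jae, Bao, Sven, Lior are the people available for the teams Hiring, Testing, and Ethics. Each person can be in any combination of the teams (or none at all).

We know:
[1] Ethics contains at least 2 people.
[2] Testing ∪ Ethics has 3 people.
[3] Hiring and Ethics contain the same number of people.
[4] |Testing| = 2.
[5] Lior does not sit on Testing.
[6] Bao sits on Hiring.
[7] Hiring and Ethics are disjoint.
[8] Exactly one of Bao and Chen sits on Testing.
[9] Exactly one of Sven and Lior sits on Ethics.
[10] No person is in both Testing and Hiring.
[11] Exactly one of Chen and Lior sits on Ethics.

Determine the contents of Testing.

From (5): Lior ∉ Testing.
From (6): Bao ∈ Hiring.
(7) (disjoint): Bao ∉ Ethics.
(10) (disjoint): Bao ∉ Testing.
(8) (exactly one): Chen ∈ Testing.
(10) (disjoint): Chen ∉ Hiring.
Suppose Jae ∉ Testing: no assignment then satisfies all the clues, so Jae ∈ Testing.

Testing = {Chen, Jae}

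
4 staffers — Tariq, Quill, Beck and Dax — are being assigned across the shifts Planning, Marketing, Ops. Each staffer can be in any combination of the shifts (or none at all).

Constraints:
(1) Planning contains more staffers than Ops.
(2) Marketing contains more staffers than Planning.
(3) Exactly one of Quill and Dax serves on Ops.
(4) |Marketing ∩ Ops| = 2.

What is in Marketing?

Marketing = {Beck, Dax, Quill, Tariq}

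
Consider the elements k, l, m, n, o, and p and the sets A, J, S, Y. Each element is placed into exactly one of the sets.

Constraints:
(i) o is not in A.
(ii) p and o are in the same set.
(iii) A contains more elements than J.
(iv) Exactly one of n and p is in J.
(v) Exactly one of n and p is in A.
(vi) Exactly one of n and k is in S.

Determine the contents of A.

A = {l, m, n}

From (i): o ∉ A.
(ii): p matches o: p ∉ A.
(v) (exactly one): n ∈ A.
(vi) (exactly one): k ∈ S.
(iv) (exactly one): p ∈ J.
(ii): o matches p: o ∈ J.
Suppose l ∉ A: no assignment then satisfies all the clues, so l ∈ A.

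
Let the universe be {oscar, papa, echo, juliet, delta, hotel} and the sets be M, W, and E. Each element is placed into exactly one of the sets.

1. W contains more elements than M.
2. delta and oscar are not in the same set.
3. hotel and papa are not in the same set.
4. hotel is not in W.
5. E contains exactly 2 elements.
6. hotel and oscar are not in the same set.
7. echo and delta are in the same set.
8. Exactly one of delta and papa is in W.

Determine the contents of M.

M = {hotel}

From (4): hotel ∉ W.
Suppose oscar ∈ M: no assignment then satisfies all the clues, so oscar ∉ M.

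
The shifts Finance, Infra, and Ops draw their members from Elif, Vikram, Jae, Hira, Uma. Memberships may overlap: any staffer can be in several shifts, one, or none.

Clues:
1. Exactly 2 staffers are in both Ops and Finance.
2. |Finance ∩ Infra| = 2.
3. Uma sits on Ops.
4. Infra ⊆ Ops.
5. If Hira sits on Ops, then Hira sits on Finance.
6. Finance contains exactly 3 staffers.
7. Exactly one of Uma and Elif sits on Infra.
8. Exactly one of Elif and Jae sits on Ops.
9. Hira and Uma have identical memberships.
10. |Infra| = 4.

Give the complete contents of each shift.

Finance = {Elif, Hira, Uma}; Infra = {Hira, Jae, Uma, Vikram}; Ops = {Hira, Jae, Uma, Vikram}

From (3): Uma ∈ Ops.
(9): Hira matches Uma: Hira ∈ Ops.
(5): Hira ∈ Finance.
(9): Uma matches Hira: Uma ∈ Finance.
Suppose Elif ∉ Finance: no assignment then satisfies all the clues, so Elif ∈ Finance.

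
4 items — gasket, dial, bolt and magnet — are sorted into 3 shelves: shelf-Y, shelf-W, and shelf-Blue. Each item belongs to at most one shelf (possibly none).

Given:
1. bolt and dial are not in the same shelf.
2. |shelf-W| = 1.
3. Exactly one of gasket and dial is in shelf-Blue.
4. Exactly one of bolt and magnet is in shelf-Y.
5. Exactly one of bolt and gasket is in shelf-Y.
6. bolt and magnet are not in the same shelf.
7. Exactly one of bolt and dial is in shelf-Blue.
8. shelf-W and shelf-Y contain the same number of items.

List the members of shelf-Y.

shelf-Y = {bolt}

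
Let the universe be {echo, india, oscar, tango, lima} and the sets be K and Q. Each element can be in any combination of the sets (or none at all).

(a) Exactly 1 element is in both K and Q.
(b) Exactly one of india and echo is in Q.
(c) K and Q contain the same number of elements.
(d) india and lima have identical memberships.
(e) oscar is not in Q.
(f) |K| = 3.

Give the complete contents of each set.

K = {echo, oscar, tango}; Q = {india, lima, tango}

From (e): oscar ∉ Q.
Suppose echo ∉ K: no assignment then satisfies all the clues, so echo ∈ K.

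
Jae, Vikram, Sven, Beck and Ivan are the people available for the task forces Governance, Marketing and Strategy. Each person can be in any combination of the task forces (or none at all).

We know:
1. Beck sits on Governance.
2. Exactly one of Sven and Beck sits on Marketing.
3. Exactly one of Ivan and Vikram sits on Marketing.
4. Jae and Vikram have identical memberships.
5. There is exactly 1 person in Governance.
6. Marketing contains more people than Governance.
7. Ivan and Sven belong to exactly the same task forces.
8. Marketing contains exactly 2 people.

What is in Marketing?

Marketing = {Ivan, Sven}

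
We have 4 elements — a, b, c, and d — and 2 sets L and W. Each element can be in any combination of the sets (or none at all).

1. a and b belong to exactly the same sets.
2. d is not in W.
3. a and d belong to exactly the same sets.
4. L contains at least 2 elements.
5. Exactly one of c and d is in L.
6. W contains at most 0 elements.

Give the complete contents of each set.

From (2): d ∉ W.
(3): a matches d: a ∉ W.
(6): W already has 0, so the rest are out.
Suppose a ∉ L: no assignment then satisfies all the clues, so a ∈ L.

L = {a, b, d}; W = {}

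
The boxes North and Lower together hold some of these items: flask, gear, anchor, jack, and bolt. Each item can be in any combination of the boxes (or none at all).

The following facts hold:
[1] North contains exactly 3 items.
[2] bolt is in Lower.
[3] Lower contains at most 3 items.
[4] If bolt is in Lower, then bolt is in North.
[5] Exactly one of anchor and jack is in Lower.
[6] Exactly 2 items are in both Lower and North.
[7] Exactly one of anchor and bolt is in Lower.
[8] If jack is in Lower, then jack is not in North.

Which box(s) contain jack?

jack: Lower

From (2): bolt ∈ Lower.
(4): bolt ∈ North.
(7) (exactly one): anchor ∉ Lower.
(5) (exactly one): jack ∈ Lower.
(8): jack ∉ North.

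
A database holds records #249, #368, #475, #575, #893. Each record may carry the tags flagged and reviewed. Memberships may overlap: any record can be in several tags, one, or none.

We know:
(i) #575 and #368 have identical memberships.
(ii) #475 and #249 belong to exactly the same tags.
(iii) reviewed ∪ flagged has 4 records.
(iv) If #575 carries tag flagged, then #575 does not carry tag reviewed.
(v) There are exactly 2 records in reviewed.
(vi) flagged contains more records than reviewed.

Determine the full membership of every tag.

flagged = {#249, #368, #475, #575}; reviewed = {#249, #475}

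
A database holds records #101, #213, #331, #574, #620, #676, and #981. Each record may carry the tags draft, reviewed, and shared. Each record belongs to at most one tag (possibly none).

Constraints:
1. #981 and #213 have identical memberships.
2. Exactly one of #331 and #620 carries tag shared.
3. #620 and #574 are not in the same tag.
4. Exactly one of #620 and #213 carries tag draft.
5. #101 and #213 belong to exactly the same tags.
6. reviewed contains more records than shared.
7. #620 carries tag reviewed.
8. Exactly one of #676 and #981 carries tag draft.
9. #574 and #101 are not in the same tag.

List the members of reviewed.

reviewed = {#620, #676}

From (7): #620 ∈ reviewed.
(2) (exactly one): #331 ∈ shared.
(3): #574 ∉ reviewed.
(4) (exactly one): #213 ∈ draft.
(5): #101 matches #213: #101 ∈ draft.
(9): #574 ∉ draft.
(1): #981 matches #213: #981 ∈ draft.
(8) (exactly one): #676 ∉ draft.
Suppose #676 ∉ reviewed: no assignment then satisfies all the clues, so #676 ∈ reviewed.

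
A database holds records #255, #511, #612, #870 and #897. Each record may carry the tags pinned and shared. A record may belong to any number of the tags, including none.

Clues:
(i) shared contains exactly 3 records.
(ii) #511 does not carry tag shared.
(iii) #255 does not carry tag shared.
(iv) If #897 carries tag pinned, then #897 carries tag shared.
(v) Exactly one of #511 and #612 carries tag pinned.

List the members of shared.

shared = {#612, #870, #897}

From (ii): #511 ∉ shared.
From (iii): #255 ∉ shared.
(i): only 3 candidates remain for shared, so all are in.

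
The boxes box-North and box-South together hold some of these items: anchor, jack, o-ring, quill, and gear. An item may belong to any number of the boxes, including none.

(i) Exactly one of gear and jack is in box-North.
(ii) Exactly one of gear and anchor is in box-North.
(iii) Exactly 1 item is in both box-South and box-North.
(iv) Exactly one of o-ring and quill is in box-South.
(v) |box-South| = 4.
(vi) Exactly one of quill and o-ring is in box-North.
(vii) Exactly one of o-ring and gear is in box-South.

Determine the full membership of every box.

box-North = {gear, o-ring}; box-South = {anchor, gear, jack, quill}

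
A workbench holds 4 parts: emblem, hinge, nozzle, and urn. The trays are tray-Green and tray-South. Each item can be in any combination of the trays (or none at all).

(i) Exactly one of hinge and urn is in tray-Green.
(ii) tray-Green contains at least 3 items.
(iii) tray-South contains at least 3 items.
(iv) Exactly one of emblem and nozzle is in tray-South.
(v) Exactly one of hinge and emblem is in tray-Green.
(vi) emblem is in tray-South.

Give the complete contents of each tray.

tray-Green = {emblem, nozzle, urn}; tray-South = {emblem, hinge, urn}

From (vi): emblem ∈ tray-South.
(iv) (exactly one): nozzle ∉ tray-South.
(iii): only 3 candidates remain for tray-South, so all are in.
Suppose emblem ∉ tray-Green: no assignment then satisfies all the clues, so emblem ∈ tray-Green.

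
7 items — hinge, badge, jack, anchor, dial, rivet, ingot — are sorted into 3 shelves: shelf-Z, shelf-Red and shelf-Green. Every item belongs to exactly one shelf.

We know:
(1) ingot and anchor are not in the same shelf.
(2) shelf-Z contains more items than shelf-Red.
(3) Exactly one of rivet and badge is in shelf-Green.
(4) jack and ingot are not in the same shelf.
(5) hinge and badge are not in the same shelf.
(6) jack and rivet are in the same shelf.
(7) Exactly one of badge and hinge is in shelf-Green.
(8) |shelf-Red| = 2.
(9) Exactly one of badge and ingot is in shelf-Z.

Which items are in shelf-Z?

shelf-Z = {dial, hinge, ingot}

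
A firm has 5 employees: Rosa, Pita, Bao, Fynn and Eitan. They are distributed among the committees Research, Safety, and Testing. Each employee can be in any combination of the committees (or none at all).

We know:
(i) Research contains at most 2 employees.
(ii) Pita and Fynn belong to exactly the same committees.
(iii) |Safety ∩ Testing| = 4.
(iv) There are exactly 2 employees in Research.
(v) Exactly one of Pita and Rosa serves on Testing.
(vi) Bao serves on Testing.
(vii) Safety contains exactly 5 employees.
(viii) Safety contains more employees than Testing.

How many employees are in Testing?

From (vi): Bao ∈ Testing.
(vii): only 5 candidates remain for Safety, so all are in.
Suppose Rosa ∈ Testing: no assignment then satisfies all the clues, so Rosa ∉ Testing.

4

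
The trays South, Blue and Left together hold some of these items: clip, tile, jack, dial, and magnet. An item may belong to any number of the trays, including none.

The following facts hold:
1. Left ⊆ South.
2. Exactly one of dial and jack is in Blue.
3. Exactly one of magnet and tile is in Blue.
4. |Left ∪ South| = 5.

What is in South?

South = {clip, dial, jack, magnet, tile}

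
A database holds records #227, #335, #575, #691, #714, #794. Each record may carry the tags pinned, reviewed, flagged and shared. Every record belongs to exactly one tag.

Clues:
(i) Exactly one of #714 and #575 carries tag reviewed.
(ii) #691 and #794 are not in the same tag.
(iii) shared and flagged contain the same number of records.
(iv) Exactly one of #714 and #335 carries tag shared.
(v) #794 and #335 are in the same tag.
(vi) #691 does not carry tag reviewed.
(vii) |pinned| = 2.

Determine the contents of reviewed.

reviewed = {#227, #575}

From (vi): #691 ∉ reviewed.
Suppose #227 ∉ reviewed: no assignment then satisfies all the clues, so #227 ∈ reviewed.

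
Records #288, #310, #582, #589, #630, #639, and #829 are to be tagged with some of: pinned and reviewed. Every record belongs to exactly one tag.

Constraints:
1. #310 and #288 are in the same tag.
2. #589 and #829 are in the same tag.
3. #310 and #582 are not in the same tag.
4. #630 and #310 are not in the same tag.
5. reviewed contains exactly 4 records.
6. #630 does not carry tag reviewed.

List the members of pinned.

pinned = {#582, #630, #639}

From (6): #630 ∉ reviewed.
Only one tag left: #630 ∈ pinned.
(4): #310 ∉ pinned.
Only one tag left: #310 ∈ reviewed.
(1): #288 matches #310: #288 ∉ pinned.
(1): #288 matches #310: #288 ∈ reviewed.
(3): #582 ∉ reviewed.
Only one tag left: #582 ∈ pinned.
Suppose #589 ∈ pinned: no assignment then satisfies all the clues, so #589 ∉ pinned.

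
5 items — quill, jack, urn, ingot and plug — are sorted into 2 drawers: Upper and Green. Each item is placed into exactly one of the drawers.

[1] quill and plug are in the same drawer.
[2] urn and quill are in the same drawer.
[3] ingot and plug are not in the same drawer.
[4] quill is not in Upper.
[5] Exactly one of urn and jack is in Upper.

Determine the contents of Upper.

Upper = {ingot, jack}

From (4): quill ∉ Upper.
(1): plug matches quill: plug ∉ Upper.
(2): urn matches quill: urn ∉ Upper.
(5) (exactly one): jack ∈ Upper.
Only one drawer left: quill ∈ Green.
Only one drawer left: urn ∈ Green.
Only one drawer left: plug ∈ Green.
(3): ingot ∉ Green.
Only one drawer left: ingot ∈ Upper.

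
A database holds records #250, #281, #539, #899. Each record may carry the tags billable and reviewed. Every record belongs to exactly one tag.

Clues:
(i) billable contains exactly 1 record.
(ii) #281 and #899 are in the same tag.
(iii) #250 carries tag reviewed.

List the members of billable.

billable = {#539}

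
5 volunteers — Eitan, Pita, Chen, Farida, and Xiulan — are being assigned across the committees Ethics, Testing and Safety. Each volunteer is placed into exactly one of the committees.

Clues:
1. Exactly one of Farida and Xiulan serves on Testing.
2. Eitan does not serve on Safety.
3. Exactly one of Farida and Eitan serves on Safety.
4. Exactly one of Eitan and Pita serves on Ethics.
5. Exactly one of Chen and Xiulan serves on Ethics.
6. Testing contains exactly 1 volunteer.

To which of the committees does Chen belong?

From (2): Eitan ∉ Safety.
(3) (exactly one): Farida ∈ Safety.
(1) (exactly one): Xiulan ∈ Testing.
(5) (exactly one): Chen ∈ Ethics.
(6): Testing already has 1, so the rest are out.
Only one committee left: Eitan ∈ Ethics.
(4) (exactly one): Pita ∉ Ethics.
Only one committee left: Pita ∈ Safety.

Chen: Ethics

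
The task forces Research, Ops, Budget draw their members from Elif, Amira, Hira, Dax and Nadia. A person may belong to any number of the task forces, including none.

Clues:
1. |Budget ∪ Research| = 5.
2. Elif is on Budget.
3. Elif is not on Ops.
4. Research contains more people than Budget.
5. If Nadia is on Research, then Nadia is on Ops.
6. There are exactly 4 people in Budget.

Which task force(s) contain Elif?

From (2): Elif ∈ Budget.
From (3): Elif ∉ Ops.
Suppose Elif ∉ Research: no assignment then satisfies all the clues, so Elif ∈ Research.

Elif: Budget, Research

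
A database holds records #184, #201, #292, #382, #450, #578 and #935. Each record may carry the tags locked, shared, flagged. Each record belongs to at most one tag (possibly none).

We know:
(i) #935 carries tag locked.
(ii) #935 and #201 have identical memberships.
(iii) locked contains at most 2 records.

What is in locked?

From (i): #935 ∈ locked.
(ii): #201 matches #935: #201 ∈ locked.
(iii): locked already has 2, so the rest are out.

locked = {#201, #935}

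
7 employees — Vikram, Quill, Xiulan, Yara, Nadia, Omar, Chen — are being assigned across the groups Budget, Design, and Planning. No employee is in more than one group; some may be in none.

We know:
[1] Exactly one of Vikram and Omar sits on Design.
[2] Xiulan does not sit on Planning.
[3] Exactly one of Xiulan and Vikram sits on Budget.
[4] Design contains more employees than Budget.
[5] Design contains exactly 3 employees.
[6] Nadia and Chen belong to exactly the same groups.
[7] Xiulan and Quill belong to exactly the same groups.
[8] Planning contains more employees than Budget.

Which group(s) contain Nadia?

Nadia: Planning

From (2): Xiulan ∉ Planning.
(7): Quill matches Xiulan: Quill ∉ Planning.
Suppose Nadia ∈ Budget: no assignment then satisfies all the clues, so Nadia ∉ Budget.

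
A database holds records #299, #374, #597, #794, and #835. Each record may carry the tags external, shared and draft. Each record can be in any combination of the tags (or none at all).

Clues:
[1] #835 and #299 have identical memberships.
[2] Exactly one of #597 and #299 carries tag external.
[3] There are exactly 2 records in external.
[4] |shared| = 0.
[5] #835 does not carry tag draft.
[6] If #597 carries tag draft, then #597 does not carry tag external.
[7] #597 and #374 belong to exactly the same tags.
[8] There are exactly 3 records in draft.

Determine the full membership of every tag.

external = {#299, #835}; shared = {}; draft = {#374, #597, #794}

From (5): #835 ∉ draft.
(1): #299 matches #835: #299 ∉ draft.
(4): shared already has 0, so the rest are out.
(8): only 3 candidates remain for draft, so all are in.
(6): #597 ∉ external.
(7): #374 matches #597: #374 ∉ external.
(2) (exactly one): #299 ∈ external.
(1): #835 matches #299: #835 ∈ external.
(3): external already has 2, so the rest are out.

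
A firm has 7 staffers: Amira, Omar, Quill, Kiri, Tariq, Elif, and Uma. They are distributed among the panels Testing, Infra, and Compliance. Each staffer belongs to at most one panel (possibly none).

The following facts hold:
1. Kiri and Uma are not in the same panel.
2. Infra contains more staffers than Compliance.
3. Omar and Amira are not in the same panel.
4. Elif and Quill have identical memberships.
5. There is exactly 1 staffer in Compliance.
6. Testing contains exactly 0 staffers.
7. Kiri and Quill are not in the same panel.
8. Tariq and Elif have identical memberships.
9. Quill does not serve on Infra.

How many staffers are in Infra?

2

From (9): Quill ∉ Infra.
(4): Elif matches Quill: Elif ∉ Infra.
(6): Testing already has 0, so the rest are out.
(8): Tariq matches Elif: Tariq ∉ Infra.
Suppose Quill ∈ Compliance: no assignment then satisfies all the clues, so Quill ∉ Compliance.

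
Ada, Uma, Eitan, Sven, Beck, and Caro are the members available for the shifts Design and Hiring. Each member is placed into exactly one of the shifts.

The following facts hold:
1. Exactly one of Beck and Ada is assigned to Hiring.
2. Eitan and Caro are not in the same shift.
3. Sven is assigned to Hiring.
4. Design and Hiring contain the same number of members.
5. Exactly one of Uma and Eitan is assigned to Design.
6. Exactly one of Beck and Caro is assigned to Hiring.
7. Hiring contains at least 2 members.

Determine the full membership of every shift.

Design = {Ada, Caro, Uma}; Hiring = {Beck, Eitan, Sven}

From (3): Sven ∈ Hiring.
Suppose Ada ∉ Design: no assignment then satisfies all the clues, so Ada ∈ Design.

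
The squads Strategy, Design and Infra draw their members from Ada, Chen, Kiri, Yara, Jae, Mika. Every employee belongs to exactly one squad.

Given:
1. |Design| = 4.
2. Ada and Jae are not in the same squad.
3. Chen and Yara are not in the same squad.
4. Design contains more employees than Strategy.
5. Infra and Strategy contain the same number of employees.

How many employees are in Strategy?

1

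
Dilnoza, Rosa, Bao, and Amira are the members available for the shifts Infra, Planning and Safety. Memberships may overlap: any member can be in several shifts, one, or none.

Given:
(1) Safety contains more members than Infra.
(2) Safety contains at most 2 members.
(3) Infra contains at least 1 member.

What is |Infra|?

1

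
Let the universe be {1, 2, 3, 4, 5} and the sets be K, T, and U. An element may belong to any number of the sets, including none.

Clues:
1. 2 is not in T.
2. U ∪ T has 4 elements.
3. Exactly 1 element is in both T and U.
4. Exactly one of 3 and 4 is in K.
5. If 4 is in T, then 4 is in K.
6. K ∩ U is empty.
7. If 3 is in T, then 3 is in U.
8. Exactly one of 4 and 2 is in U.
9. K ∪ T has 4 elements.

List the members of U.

U = {2, 3}

From (1): 2 ∉ T.
Suppose 1 ∈ U: no assignment then satisfies all the clues, so 1 ∉ U.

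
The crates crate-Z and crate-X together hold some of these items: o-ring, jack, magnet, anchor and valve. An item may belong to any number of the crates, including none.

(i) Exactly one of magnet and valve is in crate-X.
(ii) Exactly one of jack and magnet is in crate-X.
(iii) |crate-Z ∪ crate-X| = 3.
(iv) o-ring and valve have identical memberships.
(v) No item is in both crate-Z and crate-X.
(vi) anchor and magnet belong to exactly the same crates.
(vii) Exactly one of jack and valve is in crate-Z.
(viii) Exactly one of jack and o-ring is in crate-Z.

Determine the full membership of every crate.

crate-Z = {jack}; crate-X = {anchor, magnet}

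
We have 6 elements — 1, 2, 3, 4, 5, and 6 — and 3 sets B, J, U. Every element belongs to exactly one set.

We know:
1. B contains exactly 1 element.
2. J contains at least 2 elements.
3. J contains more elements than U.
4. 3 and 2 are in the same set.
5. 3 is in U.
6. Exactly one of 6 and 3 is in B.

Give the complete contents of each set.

B = {6}; J = {1, 4, 5}; U = {2, 3}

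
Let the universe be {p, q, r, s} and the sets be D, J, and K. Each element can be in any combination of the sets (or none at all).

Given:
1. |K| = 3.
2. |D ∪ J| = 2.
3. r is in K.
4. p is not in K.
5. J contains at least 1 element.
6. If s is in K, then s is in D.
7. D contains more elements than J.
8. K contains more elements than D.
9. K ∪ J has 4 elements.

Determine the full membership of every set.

D = {p, s}; J = {p}; K = {q, r, s}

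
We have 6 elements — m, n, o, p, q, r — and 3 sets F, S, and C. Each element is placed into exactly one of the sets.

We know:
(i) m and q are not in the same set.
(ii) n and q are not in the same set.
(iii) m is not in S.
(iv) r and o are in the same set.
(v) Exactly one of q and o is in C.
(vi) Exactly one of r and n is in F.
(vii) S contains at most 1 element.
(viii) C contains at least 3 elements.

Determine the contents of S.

S = {q}

From (iii): m ∉ S.
Suppose n ∈ S: no assignment then satisfies all the clues, so n ∉ S.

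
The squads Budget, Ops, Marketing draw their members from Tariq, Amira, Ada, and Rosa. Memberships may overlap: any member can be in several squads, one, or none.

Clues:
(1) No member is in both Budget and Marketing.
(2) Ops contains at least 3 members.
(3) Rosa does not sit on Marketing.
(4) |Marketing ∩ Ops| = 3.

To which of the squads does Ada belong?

From (3): Rosa ∉ Marketing.
Suppose Ada ∈ Budget: no assignment then satisfies all the clues, so Ada ∉ Budget.

Ada: Marketing, Ops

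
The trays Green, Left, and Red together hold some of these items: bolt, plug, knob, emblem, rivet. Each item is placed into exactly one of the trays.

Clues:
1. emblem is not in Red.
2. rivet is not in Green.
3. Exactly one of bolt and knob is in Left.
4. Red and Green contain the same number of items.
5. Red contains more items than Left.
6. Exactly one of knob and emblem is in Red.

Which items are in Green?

Green = {emblem, plug}

From (1): emblem ∉ Red.
From (2): rivet ∉ Green.
(6) (exactly one): knob ∈ Red.
(3) (exactly one): bolt ∈ Left.
Suppose plug ∉ Green: no assignment then satisfies all the clues, so plug ∈ Green.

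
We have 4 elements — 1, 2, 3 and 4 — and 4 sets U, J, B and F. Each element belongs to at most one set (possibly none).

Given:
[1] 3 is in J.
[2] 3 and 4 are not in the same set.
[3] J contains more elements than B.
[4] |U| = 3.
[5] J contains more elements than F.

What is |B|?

From (1): 3 ∈ J.
(2): 4 ∉ J.
(4): only 3 candidates remain for U, so all are in.

0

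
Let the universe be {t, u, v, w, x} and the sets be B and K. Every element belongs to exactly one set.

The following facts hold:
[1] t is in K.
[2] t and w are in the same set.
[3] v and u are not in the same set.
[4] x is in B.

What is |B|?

2

From (1): t ∈ K.
From (4): x ∈ B.
(2): w matches t: w ∉ B.
(2): w matches t: w ∈ K.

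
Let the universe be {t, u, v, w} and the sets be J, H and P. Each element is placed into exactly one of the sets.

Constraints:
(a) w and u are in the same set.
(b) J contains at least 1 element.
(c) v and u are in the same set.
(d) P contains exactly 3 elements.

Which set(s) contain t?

t: J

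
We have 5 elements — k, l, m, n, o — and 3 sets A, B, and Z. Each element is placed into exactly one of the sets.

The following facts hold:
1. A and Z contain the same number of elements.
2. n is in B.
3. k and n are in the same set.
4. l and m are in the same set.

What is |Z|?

0

From (2): n ∈ B.
(3): k matches n: k ∉ A.
(3): k matches n: k ∈ B.
Suppose l ∈ A: no assignment then satisfies all the clues, so l ∉ A.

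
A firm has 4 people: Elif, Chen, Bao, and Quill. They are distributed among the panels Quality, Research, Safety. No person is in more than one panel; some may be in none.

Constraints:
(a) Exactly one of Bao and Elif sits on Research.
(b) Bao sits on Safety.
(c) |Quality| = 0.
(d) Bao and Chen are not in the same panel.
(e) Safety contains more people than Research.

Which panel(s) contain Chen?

Chen: none

From (b): Bao ∈ Safety.
(a) (exactly one): Elif ∈ Research.
(c): Quality already has 0, so the rest are out.
(d): Chen ∉ Safety.
Suppose Chen ∈ Research: no assignment then satisfies all the clues, so Chen ∉ Research.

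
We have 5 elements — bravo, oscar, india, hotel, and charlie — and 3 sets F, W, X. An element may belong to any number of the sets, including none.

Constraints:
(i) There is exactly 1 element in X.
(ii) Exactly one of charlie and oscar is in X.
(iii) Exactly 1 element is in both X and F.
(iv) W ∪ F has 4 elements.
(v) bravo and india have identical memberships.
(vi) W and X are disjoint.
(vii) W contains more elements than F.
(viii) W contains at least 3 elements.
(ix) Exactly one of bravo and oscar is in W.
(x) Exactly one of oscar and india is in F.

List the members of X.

X = {oscar}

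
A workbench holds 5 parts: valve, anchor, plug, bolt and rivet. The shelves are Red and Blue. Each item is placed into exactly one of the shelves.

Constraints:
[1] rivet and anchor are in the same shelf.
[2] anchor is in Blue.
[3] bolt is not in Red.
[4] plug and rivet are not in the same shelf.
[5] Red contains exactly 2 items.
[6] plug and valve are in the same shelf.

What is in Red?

From (2): anchor ∈ Blue.
From (3): bolt ∉ Red.
(1): rivet matches anchor: rivet ∉ Red.
(1): rivet matches anchor: rivet ∈ Blue.
(4): plug ∉ Blue.
(5): only 2 candidates remain for Red, so all are in.
Only one shelf left: bolt ∈ Blue.

Red = {plug, valve}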